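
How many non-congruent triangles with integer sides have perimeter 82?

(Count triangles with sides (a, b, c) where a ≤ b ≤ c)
With a ≤ b ≤ c and a + b + c = 82, the triangle inequality a + b > c gives c < 82/2, so c ≤ 40.
Iterate a from 1 to ⌊p/3⌋ = 27; for each a, b ranges from a to ⌊(p−a)/2⌋ with c = p − a − b, keeping only c ≥ b.
Triples: (2, 40, 40), (3, 39, 40), (4, 38, 40), …
Count = 140 triangles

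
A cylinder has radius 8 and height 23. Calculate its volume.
Volume = pi * r² * h
Volume = pi * 8² * 23
Volume = pi * 64 * 23
Volume = pi * 1472
Volume = 4624.42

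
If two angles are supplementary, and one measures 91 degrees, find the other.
Supplementary angles sum to 180 degrees.
Other angle = 180 - 91
Other angle = 89 degrees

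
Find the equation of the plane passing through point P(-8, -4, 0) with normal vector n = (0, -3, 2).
d = n·P = (0)(-8) + (-3)(-4) + (2)(0) = 12
Plane: -3y + 2z = 12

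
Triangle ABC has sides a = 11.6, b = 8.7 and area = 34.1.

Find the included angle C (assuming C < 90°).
Area = ½ab·sin(C)  →  sin(C) = 2·Area/(ab)
sin(C) = 2·34.1/(11.6·8.7) = 0.675783
C = arcsin(0.675783) = 42.51°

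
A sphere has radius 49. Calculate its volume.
Volume = (4/3) * pi * r³
Volume = (4/3) * pi * 49³
Volume = (4/3) * pi * 117649
Volume = 492806.98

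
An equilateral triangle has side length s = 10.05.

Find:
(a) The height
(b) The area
(a) Height h = s·√3/2 = 10.05·√3/2 = 8.704
(b) Area = (√3/4)·s² = (√3/4)·10.05² = (√3/4)·101.003 = 43.74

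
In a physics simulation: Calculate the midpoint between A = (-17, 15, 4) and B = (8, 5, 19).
Midpoint = ((-17+8)/2, (15+5)/2, (4+19)/2) = (-4.5, 10, 11.5)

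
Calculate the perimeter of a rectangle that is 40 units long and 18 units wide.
Perimeter = 2 * (length + width)
Perimeter = 2 * (40 + 18)
Perimeter = 2 * 58
Perimeter = 116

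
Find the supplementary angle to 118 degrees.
Supplementary angles sum to 180 degrees.
Other angle = 180 - 118
Other angle = 62 degrees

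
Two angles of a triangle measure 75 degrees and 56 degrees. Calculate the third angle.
Sum of angles in a triangle = 180 degrees
Third angle = 180 - 75 - 56
Third angle = 49 degrees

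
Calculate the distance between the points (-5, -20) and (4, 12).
Using the distance formula: d = sqrt((x₂-x₁)² + (y₂-y₁)²)
dx = 4 - (-5) = 9
dy = 12 - (-20) = 32
d = sqrt(9² + 32²) = sqrt(81 + 1024) = sqrt(1105) = 33.24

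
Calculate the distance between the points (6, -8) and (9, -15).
Using the distance formula: d = sqrt((x₂-x₁)² + (y₂-y₁)²)
dx = 9 - 6 = 3
dy = (-15) - (-8) = -7
d = sqrt(3² + (-7)²) = sqrt(9 + 49) = sqrt(58) = 7.62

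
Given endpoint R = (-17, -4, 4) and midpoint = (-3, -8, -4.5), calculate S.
S = (2×(-3) - (-17), 2×(-8) - (-4), 2×(-4.5) - 4) = (11, -12, -13)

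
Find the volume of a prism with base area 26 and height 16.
Volume = base area * height
Volume = 26 * 16
Volume = 416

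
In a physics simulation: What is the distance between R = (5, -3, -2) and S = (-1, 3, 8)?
d = √[(-6)² + (6)² + (10)²] = √172 = 13.11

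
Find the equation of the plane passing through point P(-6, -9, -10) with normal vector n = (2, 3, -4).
d = n·P = (2)(-6) + (3)(-9) + (-4)(-10) = 1
Plane: 2x + 3y - 4z = 1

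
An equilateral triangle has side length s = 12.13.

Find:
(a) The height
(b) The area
(a) Height h = s·√3/2 = 12.13·√3/2 = 10.5
(b) Area = (√3/4)·s² = (√3/4)·12.13² = (√3/4)·147.137 = 63.71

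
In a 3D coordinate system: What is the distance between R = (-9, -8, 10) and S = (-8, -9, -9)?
d = √[(1)² + (-1)² + (-19)²] = √363 = 19.05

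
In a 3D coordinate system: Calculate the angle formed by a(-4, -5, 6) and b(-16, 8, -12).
a·b = -48, |a|² = 77, |b|² = 464
cos θ = -48/√35728 ≈ -0.2539
θ ≈ 104.7°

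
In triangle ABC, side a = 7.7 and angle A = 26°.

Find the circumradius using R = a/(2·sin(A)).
R = a/(2·sin(A)) = 7.7/(2·sin(26°))
R = 7.7/(2·0.438371) = 7.7/0.876742 = 8.783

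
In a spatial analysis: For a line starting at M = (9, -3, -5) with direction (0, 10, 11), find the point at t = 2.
P(2) = (9 + 0(2), -3 + 10(2), -5 + 11(2)) = (9, 17, 17)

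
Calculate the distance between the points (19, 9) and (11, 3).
Using the distance formula: d = sqrt((x₂-x₁)² + (y₂-y₁)²)
dx = 11 - 19 = -8
dy = 3 - 9 = -6
d = sqrt((-8)² + (-6)²) = sqrt(64 + 36) = sqrt(100) = 10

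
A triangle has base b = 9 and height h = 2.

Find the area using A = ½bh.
A = ½·9·2 = 9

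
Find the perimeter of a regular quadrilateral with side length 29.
Perimeter = number of sides * side length
Perimeter = 4 * 29
Perimeter = 116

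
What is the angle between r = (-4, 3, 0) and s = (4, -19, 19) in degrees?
r·s = -73, |r|² = 25, |s|² = 738
cos θ = -73/√18450 ≈ -0.5374
θ ≈ 122.5°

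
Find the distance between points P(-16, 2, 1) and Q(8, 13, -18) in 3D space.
d = √[(24)² + (11)² + (-19)²] = √1058 = 32.53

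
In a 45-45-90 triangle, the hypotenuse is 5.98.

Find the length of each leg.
In a 45-45-90 triangle, hypotenuse = leg·√2  →  leg = hypotenuse/√2
leg = 5.98/√2 = 4.228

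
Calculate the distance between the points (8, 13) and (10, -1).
Using the distance formula: d = sqrt((x₂-x₁)² + (y₂-y₁)²)
dx = 10 - 8 = 2
dy = (-1) - 13 = -14
d = sqrt(2² + (-14)²) = sqrt(4 + 196) = sqrt(200) = 14.14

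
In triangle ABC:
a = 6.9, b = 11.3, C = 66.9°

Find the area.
Using A = ½ab·sin(C):
A = ½·6.9·11.3·sin(66.9°) = ½·77.97·0.919821 = 35.86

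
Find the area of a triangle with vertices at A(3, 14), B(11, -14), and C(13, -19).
Using the coordinate formula: Area = (1/2)|x₁(y₂-y₃) + x₂(y₃-y₁) + x₃(y₁-y₂)|
Area = (1/2)|3((-14)-(-19)) + 11((-19)-14) + 13(14-(-14))|
Area = (1/2)|3*5 + 11*(-33) + 13*28|
Area = (1/2)|15 + (-363) + 364|
Area = (1/2)*16 = 8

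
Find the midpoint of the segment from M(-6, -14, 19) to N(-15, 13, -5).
Midpoint = ((-6-15)/2, (-14+13)/2, (19-5)/2) = (-10.5, -0.5, 7)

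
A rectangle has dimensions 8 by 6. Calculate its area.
Area = length * width
Area = 8 * 6
Area = 48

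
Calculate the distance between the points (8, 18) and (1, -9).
Using the distance formula: d = sqrt((x₂-x₁)² + (y₂-y₁)²)
dx = 1 - 8 = -7
dy = (-9) - 18 = -27
d = sqrt((-7)² + (-27)²) = sqrt(49 + 729) = sqrt(778) = 27.89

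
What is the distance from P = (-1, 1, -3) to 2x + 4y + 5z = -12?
d = |2(-1) + 4(1) + 5(-3) - (-12)| / √(2² + 4² + 5²) = 1/√45 = 0.1491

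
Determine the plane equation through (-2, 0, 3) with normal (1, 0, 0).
d = n·P = (1)(-2) + (0)(0) + (0)(3) = -2
Plane: x = -2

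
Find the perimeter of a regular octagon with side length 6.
Perimeter = number of sides * side length
Perimeter = 8 * 6
Perimeter = 48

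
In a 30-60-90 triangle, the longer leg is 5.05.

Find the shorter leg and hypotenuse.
In a 30-60-90 triangle, sides are in ratio 1 : √3 : 2.
Long leg = short leg·√3  →  short leg = 5.05/√3 = 2.916
Hypotenuse = 2·(short leg) = 2·5.05/√3 = 5.831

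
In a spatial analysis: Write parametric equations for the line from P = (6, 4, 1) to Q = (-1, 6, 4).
Direction vector d = Q - P = (-7, 2, 3)
x = 6 - 7t, y = 4 + 2t, z = 1 + 3t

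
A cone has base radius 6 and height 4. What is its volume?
Volume = (1/3) * pi * r² * h
Volume = (1/3) * pi * 6² * 4
Volume = (1/3) * pi * 36 * 4
Volume = (1/3) * pi * 144
Volume = 150.80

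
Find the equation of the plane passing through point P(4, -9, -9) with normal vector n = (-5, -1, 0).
d = n·P = (-5)(4) + (-1)(-9) + (0)(-9) = -11
Plane: -5x - y = -11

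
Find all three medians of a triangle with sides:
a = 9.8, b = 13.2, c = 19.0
Using m_x = ½√(2y² + 2z² - x²):
m_a = ½√(2·13.2² + 2·19.0² - 9.8²) = ½√974.44 = 15.61
m_b = ½√(2·9.8² + 2·19.0² - 13.2²) = ½√739.84 = 13.6
m_c = ½√(2·9.8² + 2·13.2² - 19.0²) = ½√179.56 = 6.7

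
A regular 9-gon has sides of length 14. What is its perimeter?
Perimeter = number of sides * side length
Perimeter = 9 * 14
Perimeter = 126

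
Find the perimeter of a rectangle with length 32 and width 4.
Perimeter = 2 * (length + width)
Perimeter = 2 * (32 + 4)
Perimeter = 2 * 36
Perimeter = 72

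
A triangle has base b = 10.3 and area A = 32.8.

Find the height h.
A = ½bh  →  h = 2A/b
h = 2·32.8/10.3 = 6.369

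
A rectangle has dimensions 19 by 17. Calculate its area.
Area = length * width
Area = 19 * 17
Area = 323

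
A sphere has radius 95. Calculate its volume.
Volume = (4/3) * pi * r³
Volume = (4/3) * pi * 95³
Volume = (4/3) * pi * 857375
Volume = 3591364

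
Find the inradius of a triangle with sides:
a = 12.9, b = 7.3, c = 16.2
s = (a+b+c)/2 = (12.9+7.3+16.2)/2 = 18.2
Area = √(s(s-a)(s-b)(s-c)) = √(18.2·5.3·10.9·2) = 45.8566
r = Area/s = 45.8566/18.2 = 2.52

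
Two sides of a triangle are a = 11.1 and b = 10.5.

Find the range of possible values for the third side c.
By the triangle inequality: |a - b| < c < a + b
|11.1 - 10.5| < c < 11.1 + 10.5
0.6 < c < 21.6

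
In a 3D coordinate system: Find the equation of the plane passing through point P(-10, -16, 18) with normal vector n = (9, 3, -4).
d = n·P = (9)(-10) + (3)(-16) + (-4)(18) = -210
Plane: 9x + 3y - 4z = -210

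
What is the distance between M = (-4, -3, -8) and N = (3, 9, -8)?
d = √[(7)² + (12)² + (0)²] = √193 = 13.89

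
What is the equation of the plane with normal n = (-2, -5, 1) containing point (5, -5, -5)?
d = n·P = (-2)(5) + (-5)(-5) + (1)(-5) = 10
Plane: -2x - 5y + z = 10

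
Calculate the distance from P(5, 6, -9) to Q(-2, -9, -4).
d = √[(-7)² + (-15)² + (5)²] = √299 = 17.29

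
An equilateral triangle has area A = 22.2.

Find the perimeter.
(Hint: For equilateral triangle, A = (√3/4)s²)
A = (√3/4)s²  →  s² = 4A/√3 = 4·22.2/√3 = 51.2687
s = 7.16022
Perimeter = 3s = 21.48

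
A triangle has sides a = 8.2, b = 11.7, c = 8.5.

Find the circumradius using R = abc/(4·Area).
s = (a+b+c)/2 = 14.2
Area = √(s(s-a)(s-b)(s-c)) = √(14.2·6·2.5·5.7) = 34.8439
R = abc/(4·Area) = (8.2·11.7·8.5)/(4·34.8439) = 815.49/139.3756 = 5.851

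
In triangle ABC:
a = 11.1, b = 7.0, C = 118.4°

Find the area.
Using A = ½ab·sin(C):
A = ½·11.1·7.0·sin(118.4°) = ½·77.7·0.879649 = 34.17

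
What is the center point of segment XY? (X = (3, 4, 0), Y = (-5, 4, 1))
Midpoint = ((3-5)/2, (4+4)/2, (0+1)/2) = (-1, 4, 0.5)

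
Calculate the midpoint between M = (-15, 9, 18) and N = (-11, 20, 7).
Midpoint = ((-15-11)/2, (9+20)/2, (18+7)/2) = (-13, 14.5, 12.5)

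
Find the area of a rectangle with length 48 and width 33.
Area = length * width
Area = 48 * 33
Area = 1584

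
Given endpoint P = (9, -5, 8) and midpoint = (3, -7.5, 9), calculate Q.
Q = (2×3 - 9, 2×(-7.5) - (-5), 2×9 - 8) = (-3, -10, 10)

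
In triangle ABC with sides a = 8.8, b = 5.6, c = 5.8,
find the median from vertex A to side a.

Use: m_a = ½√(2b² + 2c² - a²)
m_a = ½√(2·5.6² + 2·5.8² - 8.8²)
m_a = ½√(62.72 + 67.28 - 77.44) = ½√52.56 = 3.625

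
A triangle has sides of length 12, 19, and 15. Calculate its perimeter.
Perimeter = sum of all sides
Perimeter = 12 + 19 + 15
Perimeter = 46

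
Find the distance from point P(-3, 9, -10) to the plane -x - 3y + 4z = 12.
d = |(-1)(-3) + (-3)(9) + 4(-10) - (12)| / √((-1)² + (-3)² + 4²) = 76/√26 = 14.9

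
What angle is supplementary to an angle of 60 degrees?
Supplementary angles sum to 180 degrees.
Other angle = 180 - 60
Other angle = 120 degrees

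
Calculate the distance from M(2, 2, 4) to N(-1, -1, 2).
d = √[(-3)² + (-3)² + (-2)²] = √22 = 4.69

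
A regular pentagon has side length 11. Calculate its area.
For a regular 5-gon with side length s = 11:
Apothem a = s / (2*tan(pi/5)) = 11 / (2*tan(pi/5)) ≈ 7.5701
Perimeter P = 5 * 11 = 55
Area = (1/2) * P * a = (1/2) * 55 * 7.5701 = 208.18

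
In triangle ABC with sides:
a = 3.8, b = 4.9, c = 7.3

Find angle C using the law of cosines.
cos(C) = (a² + b² - c²)/(2ab)
cos(C) = (3.8² + 4.9² - 7.3²)/(2·3.8·4.9) = -14.84/37.24 = -0.398496
C = arccos(-0.398496) = 113.5°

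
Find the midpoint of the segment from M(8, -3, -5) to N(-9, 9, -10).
Midpoint = ((8-9)/2, (-3+9)/2, (-5-10)/2) = (-0.5, 3, -7.5)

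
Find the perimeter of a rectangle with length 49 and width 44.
Perimeter = 2 * (length + width)
Perimeter = 2 * (49 + 44)
Perimeter = 2 * 93
Perimeter = 186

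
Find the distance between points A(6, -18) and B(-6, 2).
Using the distance formula: d = sqrt((x₂-x₁)² + (y₂-y₁)²)
dx = (-6) - 6 = -12
dy = 2 - (-18) = 20
d = sqrt((-12)² + 20²) = sqrt(144 + 400) = sqrt(544) = 23.32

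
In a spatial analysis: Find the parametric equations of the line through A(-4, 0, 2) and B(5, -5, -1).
Direction vector d = B - A = (9, -5, -3)
x = -4 + 9t, y = 0 - 5t, z = 2 - 3t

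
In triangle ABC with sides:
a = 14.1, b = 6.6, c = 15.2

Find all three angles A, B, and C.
By the law of cosines:
cos(A) = (b² + c² - a²)/(2bc) = 0.377741  →  A = 67.81°
cos(B) = (a² + c² - b²)/(2ac) = 0.901199  →  B = 25.68°
cos(C) = (a² + b² - c²)/(2ab) = 0.060875  →  C = 86.51°
Check: A + B + C = 180.0° ✓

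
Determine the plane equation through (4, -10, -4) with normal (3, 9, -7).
d = n·P = (3)(4) + (9)(-10) + (-7)(-4) = -50
Plane: 3x + 9y - 7z = -50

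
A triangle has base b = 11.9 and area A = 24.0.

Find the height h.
A = ½bh  →  h = 2A/b
h = 2·24.0/11.9 = 4.034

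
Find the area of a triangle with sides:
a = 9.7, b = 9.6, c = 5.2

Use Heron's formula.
s = (a+b+c)/2 = (9.7+9.6+5.2)/2 = 12.25
A = √(s(s-a)(s-b)(s-c)) = √(12.25·2.55·2.65·7.05)
A = √583.595 = 24.16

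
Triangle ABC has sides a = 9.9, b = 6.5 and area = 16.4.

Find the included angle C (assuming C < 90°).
Area = ½ab·sin(C)  →  sin(C) = 2·Area/(ab)
sin(C) = 2·16.4/(9.9·6.5) = 0.509713
C = arcsin(0.509713) = 30.64°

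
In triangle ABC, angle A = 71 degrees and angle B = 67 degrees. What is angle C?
Sum of angles in a triangle = 180 degrees
Third angle = 180 - 71 - 67
Third angle = 42 degrees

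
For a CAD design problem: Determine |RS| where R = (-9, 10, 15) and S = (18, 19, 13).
d = √[(27)² + (9)² + (-2)²] = √814 = 28.53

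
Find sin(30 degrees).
sin(30 degrees) = 1/2
Decimal approximation: 0.5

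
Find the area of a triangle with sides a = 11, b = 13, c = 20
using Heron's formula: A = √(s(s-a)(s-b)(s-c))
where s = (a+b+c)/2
s = (11+13+20)/2 = 22
A = √(22·11·9·2) = √4356 = 66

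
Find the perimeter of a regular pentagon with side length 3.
Perimeter = number of sides * side length
Perimeter = 5 * 3
Perimeter = 15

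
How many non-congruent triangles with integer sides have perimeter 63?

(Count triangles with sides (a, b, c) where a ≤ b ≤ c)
With a ≤ b ≤ c and a + b + c = 63, the triangle inequality a + b > c gives c < 63/2, so c ≤ 31.
Iterate a from 1 to ⌊p/3⌋ = 21; for each a, b ranges from a to ⌊(p−a)/2⌋ with c = p − a − b, keeping only c ≥ b.
Triples: (1, 31, 31), (2, 30, 31), (3, 29, 31), …
Count = 91 triangles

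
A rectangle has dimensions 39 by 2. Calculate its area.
Area = length * width
Area = 39 * 2
Area = 78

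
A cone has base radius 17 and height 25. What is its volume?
Volume = (1/3) * pi * r² * h
Volume = (1/3) * pi * 17² * 25
Volume = (1/3) * pi * 289 * 25
Volume = (1/3) * pi * 7225
Volume = 7566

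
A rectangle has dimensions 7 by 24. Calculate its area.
Area = length * width
Area = 7 * 24
Area = 168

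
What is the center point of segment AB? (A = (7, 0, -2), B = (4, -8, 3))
Midpoint = ((7+4)/2, (0-8)/2, (-2+3)/2) = (5.5, -4, 0.5)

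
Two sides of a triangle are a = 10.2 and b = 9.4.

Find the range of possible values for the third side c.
By the triangle inequality: |a - b| < c < a + b
|10.2 - 9.4| < c < 10.2 + 9.4
0.8 < c < 19.6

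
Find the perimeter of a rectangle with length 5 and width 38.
Perimeter = 2 * (length + width)
Perimeter = 2 * (5 + 38)
Perimeter = 2 * 43
Perimeter = 86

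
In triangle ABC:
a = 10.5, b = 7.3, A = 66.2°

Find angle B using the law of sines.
sin(B)/b = sin(A)/a
sin(B) = b·sin(A)/a = 7.3·sin(66.2°)/10.5 = 0.636115
B = arcsin(0.636115) = 39.5°  (b ≤ a, so B ≤ A and the acute solution is unique)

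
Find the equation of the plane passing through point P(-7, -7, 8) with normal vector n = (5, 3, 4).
d = n·P = (5)(-7) + (3)(-7) + (4)(8) = -24
Plane: 5x + 3y + 4z = -24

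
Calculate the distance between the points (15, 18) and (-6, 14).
Using the distance formula: d = sqrt((x₂-x₁)² + (y₂-y₁)²)
dx = (-6) - 15 = -21
dy = 14 - 18 = -4
d = sqrt((-21)² + (-4)²) = sqrt(441 + 16) = sqrt(457) = 21.38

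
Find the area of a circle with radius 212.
Area = pi * r²
Area = pi * 212²
Area = pi * 44944
Area = 141195.74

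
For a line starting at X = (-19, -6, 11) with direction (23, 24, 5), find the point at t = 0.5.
P(0.5) = (-19 + 23(0.5), -6 + 24(0.5), 11 + 5(0.5)) = (-7.5, 6, 13.5)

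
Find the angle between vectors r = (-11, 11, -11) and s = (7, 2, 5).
r·s = -110, |r|² = 363, |s|² = 78
cos θ = -110/√28314 ≈ -0.6537
θ ≈ 130.8°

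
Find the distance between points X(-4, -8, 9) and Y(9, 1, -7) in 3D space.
d = √[(13)² + (9)² + (-16)²] = √506 = 22.49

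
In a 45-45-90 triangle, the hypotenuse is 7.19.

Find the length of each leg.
In a 45-45-90 triangle, hypotenuse = leg·√2  →  leg = hypotenuse/√2
leg = 7.19/√2 = 5.084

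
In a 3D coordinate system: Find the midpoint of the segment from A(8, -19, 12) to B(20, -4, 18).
Midpoint = ((8+20)/2, (-19-4)/2, (12+18)/2) = (14, -11.5, 15)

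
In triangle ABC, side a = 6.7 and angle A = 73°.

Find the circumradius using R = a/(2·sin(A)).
R = a/(2·sin(A)) = 6.7/(2·sin(73°))
R = 6.7/(2·0.956305) = 6.7/1.912610 = 3.503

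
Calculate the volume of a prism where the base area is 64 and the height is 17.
Volume = base area * height
Volume = 64 * 17
Volume = 1088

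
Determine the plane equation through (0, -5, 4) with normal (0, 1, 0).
d = n·P = (0)(0) + (1)(-5) + (0)(4) = -5
Plane: y = -5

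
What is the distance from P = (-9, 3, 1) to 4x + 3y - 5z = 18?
d = |4(-9) + 3(3) + (-5)(1) - (18)| / √(4² + 3² + (-5)²) = 50/√50 = 7.071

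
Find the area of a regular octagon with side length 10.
For a regular 8-gon with side length s = 10:
Apothem a = s / (2*tan(pi/8)) = 10 / (2*tan(pi/8)) ≈ 12.0711
Perimeter P = 8 * 10 = 80
Area = (1/2) * P * a = (1/2) * 80 * 12.0711 = 482.84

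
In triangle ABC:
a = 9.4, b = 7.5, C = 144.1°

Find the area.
Using A = ½ab·sin(C):
A = ½·9.4·7.5·sin(144.1°) = ½·70.5·0.586372 = 20.67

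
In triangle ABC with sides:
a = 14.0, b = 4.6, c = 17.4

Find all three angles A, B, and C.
By the law of cosines:
cos(A) = (b² + c² - a²)/(2bc) = 0.799100  →  A = 36.96°
cos(B) = (a² + c² - b²)/(2ac) = 0.980296  →  B = 11.39°
cos(C) = (a² + b² - c²)/(2ab) = -0.664596  →  C = 131.7°
Check: A + B + C = 180.0° ✓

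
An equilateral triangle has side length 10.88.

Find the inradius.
For an equilateral triangle, r = s/(2√3) where s is the side.
r = 10.88/(2√3) = 10.88/3.464102 = 3.141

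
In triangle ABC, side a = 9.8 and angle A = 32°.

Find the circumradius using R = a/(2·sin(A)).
R = a/(2·sin(A)) = 9.8/(2·sin(32°))
R = 9.8/(2·0.529919) = 9.8/1.059839 = 9.247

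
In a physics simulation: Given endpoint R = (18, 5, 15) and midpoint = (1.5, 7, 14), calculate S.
S = (2×1.5 - 18, 2×7 - 5, 2×14 - 15) = (-15, 9, 13)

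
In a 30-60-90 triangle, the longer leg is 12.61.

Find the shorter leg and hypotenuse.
In a 30-60-90 triangle, sides are in ratio 1 : √3 : 2.
Long leg = short leg·√3  →  short leg = 12.61/√3 = 7.28
Hypotenuse = 2·(short leg) = 2·12.61/√3 = 14.56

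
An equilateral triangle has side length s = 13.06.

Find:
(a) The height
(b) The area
(a) Height h = s·√3/2 = 13.06·√3/2 = 11.31
(b) Area = (√3/4)·s² = (√3/4)·13.06² = (√3/4)·170.564 = 73.86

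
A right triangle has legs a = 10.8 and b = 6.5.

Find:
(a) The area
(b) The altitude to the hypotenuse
(a) Area = ½ab = ½·10.8·6.5 = 35.1
(b) Hypotenuse c = √(10.8² + 6.5²) = √158.89 = 12.6052
    Area = ½·c·h_c  →  h_c = 2·Area/c = 2·35.1/12.6052 = 5.569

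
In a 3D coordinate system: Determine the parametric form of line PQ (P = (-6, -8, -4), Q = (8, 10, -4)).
Direction vector d = Q - P = (14, 18, 0)
x = -6 + 14t, y = -8 + 18t, z = -4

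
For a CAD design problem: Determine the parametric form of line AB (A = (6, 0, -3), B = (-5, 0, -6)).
Direction vector d = B - A = (-11, 0, -3)
x = 6 - 11t, y = 0, z = -3 - 3t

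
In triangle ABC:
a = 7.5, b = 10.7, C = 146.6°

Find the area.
Using A = ½ab·sin(C):
A = ½·7.5·10.7·sin(146.6°) = ½·80.25·0.550481 = 22.09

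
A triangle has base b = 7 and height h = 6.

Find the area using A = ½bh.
A = ½·7·6 = 21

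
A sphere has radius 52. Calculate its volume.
Volume = (4/3) * pi * r³
Volume = (4/3) * pi * 52³
Volume = (4/3) * pi * 140608
Volume = 588977.41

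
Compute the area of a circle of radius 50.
Area = pi * r²
Area = pi * 50²
Area = pi * 2500
Area = 7853.98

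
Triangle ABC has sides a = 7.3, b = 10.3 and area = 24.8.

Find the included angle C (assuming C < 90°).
Area = ½ab·sin(C)  →  sin(C) = 2·Area/(ab)
sin(C) = 2·24.8/(7.3·10.3) = 0.659662
C = arcsin(0.659662) = 41.27°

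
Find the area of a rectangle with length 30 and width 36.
Area = length * width
Area = 30 * 36
Area = 1080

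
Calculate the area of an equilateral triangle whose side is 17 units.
Area = (sqrt(3)/4) * s²
Area = (sqrt(3)/4) * 17²
Area = (sqrt(3)/4) * 289
Area = 125.14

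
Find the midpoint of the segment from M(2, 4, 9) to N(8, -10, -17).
Midpoint = ((2+8)/2, (4-10)/2, (9-17)/2) = (5, -3, -4)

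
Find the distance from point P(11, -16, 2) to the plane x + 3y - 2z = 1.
d = |1(11) + 3(-16) + (-2)(2) - (1)| / √(1² + 3² + (-2)²) = 42/√14 = 11.22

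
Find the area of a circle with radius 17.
Area = pi * r²
Area = pi * 17²
Area = pi * 289
Area = 907.92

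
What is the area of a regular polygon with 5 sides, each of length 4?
For a regular 5-gon with side length s = 4:
Apothem a = s / (2*tan(pi/5)) = 4 / (2*tan(pi/5)) ≈ 2.7528
Perimeter P = 5 * 4 = 20
Area = (1/2) * P * a = (1/2) * 20 * 2.7528 = 27.53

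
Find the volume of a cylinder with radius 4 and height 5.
Volume = pi * r² * h
Volume = pi * 4² * 5
Volume = pi * 16 * 5
Volume = pi * 80
Volume = 251.33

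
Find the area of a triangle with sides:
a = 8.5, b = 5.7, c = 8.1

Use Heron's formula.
s = (a+b+c)/2 = (8.5+5.7+8.1)/2 = 11.15
A = √(s(s-a)(s-b)(s-c)) = √(11.15·2.65·5.45·3.05)
A = √491.153 = 22.16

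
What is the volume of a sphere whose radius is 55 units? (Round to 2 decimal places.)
Volume = (4/3) * pi * r³
Volume = (4/3) * pi * 55³
Volume = (4/3) * pi * 166375
Volume = 696909.97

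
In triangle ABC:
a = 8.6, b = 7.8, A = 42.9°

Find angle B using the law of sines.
sin(B)/b = sin(A)/a
sin(B) = b·sin(A)/a = 7.8·sin(42.9°)/8.6 = 0.617398
B = arcsin(0.617398) = 38.13°  (b ≤ a, so B ≤ A and the acute solution is unique)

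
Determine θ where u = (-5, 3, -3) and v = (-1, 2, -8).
u·v = 35, |u|² = 43, |v|² = 69
cos θ = 35/√2967 ≈ 0.6426
θ ≈ 50.02°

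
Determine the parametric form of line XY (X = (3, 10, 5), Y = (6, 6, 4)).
Direction vector d = Y - X = (3, -4, -1)
x = 3 + 3t, y = 10 - 4t, z = 5 - t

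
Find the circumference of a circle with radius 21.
Circumference = 2 * pi * r
Circumference = 2 * pi * 21
Circumference = 131.95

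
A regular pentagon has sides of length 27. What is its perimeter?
Perimeter = number of sides * side length
Perimeter = 5 * 27
Perimeter = 135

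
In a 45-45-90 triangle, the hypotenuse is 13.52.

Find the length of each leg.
In a 45-45-90 triangle, hypotenuse = leg·√2  →  leg = hypotenuse/√2
leg = 13.52/√2 = 9.56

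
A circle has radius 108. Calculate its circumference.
Circumference = 2 * pi * r
Circumference = 2 * pi * 108
Circumference = 678.58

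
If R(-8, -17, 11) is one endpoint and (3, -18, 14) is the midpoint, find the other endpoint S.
S = (2×3 - (-8), 2×(-18) - (-17), 2×14 - 11) = (14, -19, 17)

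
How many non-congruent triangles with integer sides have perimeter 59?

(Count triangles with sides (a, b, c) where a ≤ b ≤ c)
With a ≤ b ≤ c and a + b + c = 59, the triangle inequality a + b > c gives c < 59/2, so c ≤ 29.
Iterate a from 1 to ⌊p/3⌋ = 19; for each a, b ranges from a to ⌊(p−a)/2⌋ with c = p − a − b, keeping only c ≥ b.
Triples: (1, 29, 29), (2, 28, 29), (3, 27, 29), …
Count = 80 triangles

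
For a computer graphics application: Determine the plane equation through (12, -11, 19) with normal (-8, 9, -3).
d = n·P = (-8)(12) + (9)(-11) + (-3)(19) = -252
Plane: -8x + 9y - 3z = -252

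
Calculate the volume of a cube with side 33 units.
Volume = s³
Volume = 33³
Volume = 35937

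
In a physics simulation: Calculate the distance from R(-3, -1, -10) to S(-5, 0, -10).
d = √[(-2)² + (1)² + (0)²] = √5 = 2.236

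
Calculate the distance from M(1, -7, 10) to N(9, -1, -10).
d = √[(8)² + (6)² + (-20)²] = √500 = 22.36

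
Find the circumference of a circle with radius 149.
Circumference = 2 * pi * r
Circumference = 2 * pi * 149
Circumference = 936.19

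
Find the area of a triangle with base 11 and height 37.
Area = (1/2) * base * height
Area = (1/2) * 11 * 37
Area = 203.50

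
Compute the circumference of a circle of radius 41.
Circumference = 2 * pi * r
Circumference = 2 * pi * 41
Circumference = 257.61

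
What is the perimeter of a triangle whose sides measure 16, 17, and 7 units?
Perimeter = sum of all sides
Perimeter = 16 + 17 + 7
Perimeter = 40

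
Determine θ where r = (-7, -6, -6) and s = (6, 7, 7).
r·s = -126, |r|² = 121, |s|² = 134
cos θ = -126/√16214 ≈ -0.9895
θ ≈ 171.7°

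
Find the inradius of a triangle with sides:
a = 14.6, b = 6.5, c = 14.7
s = (a+b+c)/2 = (14.6+6.5+14.7)/2 = 17.9
Area = √(s(s-a)(s-b)(s-c)) = √(17.9·3.3·11.4·3.2) = 46.4206
r = Area/s = 46.4206/17.9 = 2.593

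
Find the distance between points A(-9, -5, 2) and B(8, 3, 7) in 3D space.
d = √[(17)² + (8)² + (5)²] = √378 = 19.44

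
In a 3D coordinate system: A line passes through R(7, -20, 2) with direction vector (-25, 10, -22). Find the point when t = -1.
P(-1) = (7 + (-25)(-1), -20 + 10(-1), 2 + (-22)(-1)) = (32, -30, 24)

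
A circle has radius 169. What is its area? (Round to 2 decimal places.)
Area = pi * r²
Area = pi * 169²
Area = pi * 28561
Area = 89727.03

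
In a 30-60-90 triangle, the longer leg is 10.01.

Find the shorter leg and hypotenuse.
In a 30-60-90 triangle, sides are in ratio 1 : √3 : 2.
Long leg = short leg·√3  →  short leg = 10.01/√3 = 5.779
Hypotenuse = 2·(short leg) = 2·10.01/√3 = 11.56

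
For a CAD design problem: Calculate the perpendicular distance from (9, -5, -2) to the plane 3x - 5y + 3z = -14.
d = |3(9) + (-5)(-5) + 3(-2) - (-14)| / √(3² + (-5)² + 3²) = 60/√43 = 9.15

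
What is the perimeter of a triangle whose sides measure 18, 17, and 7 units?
Perimeter = sum of all sides
Perimeter = 18 + 17 + 7
Perimeter = 42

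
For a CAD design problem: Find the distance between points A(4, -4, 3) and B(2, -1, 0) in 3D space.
d = √[(-2)² + (3)² + (-3)²] = √22 = 4.69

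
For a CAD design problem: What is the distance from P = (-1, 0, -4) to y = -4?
d = |0(-1) + 1(0) + 0(-4) - (-4)| / √(0² + 1² + 0²) = 4/√1 = 4.0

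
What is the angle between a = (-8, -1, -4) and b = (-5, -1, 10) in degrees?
a·b = 1, |a|² = 81, |b|² = 126
cos θ = 1/√10206 ≈ 0.009899
θ ≈ 89.43°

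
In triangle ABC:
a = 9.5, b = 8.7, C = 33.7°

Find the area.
Using A = ½ab·sin(C):
A = ½·9.5·8.7·sin(33.7°) = ½·82.65·0.554844 = 22.93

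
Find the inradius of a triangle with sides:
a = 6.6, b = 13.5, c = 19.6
s = (a+b+c)/2 = (6.6+13.5+19.6)/2 = 19.85
Area = √(s(s-a)(s-b)(s-c)) = √(19.85·13.25·6.35·0.25) = 20.4336
r = Area/s = 20.4336/19.85 = 1.029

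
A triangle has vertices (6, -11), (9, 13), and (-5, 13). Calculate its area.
Using the coordinate formula: Area = (1/2)|x₁(y₂-y₃) + x₂(y₃-y₁) + x₃(y₁-y₂)|
Area = (1/2)|6(13-13) + 9(13-(-11)) + (-5)((-11)-13)|
Area = (1/2)|6*0 + 9*24 + (-5)*(-24)|
Area = (1/2)|0 + 216 + 120|
Area = (1/2)*336 = 168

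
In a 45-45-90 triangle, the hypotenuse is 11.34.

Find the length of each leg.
In a 45-45-90 triangle, hypotenuse = leg·√2  →  leg = hypotenuse/√2
leg = 11.34/√2 = 8.019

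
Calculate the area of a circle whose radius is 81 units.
Area = pi * r²
Area = pi * 81²
Area = pi * 6561
Area = 20611.99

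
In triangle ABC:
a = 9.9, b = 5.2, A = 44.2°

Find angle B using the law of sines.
sin(B)/b = sin(A)/a
sin(B) = b·sin(A)/a = 5.2·sin(44.2°)/9.9 = 0.366188
B = arcsin(0.366188) = 21.48°  (b ≤ a, so B ≤ A and the acute solution is unique)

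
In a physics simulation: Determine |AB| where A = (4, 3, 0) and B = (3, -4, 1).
d = √[(-1)² + (-7)² + (1)²] = √51 = 7.141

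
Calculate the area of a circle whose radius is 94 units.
Area = pi * r²
Area = pi * 94²
Area = pi * 8836
Area = 27759.11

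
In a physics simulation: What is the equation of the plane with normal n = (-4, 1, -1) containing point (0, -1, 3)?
d = n·P = (-4)(0) + (1)(-1) + (-1)(3) = -4
Plane: -4x + y - z = -4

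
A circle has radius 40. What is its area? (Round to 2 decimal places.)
Area = pi * r²
Area = pi * 40²
Area = pi * 1600
Area = 5026.55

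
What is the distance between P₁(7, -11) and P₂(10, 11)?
Using the distance formula: d = sqrt((x₂-x₁)² + (y₂-y₁)²)
dx = 10 - 7 = 3
dy = 11 - (-11) = 22
d = sqrt(3² + 22²) = sqrt(9 + 484) = sqrt(493) = 22.20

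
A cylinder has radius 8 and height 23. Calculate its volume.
Volume = pi * r² * h
Volume = pi * 8² * 23
Volume = pi * 64 * 23
Volume = pi * 1472
Volume = 4624.42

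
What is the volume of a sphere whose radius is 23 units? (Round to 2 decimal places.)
Volume = (4/3) * pi * r³
Volume = (4/3) * pi * 23³
Volume = (4/3) * pi * 12167
Volume = 50965.01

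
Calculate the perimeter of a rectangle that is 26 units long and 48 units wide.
Perimeter = 2 * (length + width)
Perimeter = 2 * (26 + 48)
Perimeter = 2 * 74
Perimeter = 148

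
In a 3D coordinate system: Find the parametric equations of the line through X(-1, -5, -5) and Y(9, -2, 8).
Direction vector d = Y - X = (10, 3, 13)
x = -1 + 10t, y = -5 + 3t, z = -5 + 13t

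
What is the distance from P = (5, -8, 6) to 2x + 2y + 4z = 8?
d = |2(5) + 2(-8) + 4(6) - (8)| / √(2² + 2² + 4²) = 10/√24 = 2.041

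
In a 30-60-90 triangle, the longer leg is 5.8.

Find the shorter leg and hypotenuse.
In a 30-60-90 triangle, sides are in ratio 1 : √3 : 2.
Long leg = short leg·√3  →  short leg = 5.8/√3 = 3.349
Hypotenuse = 2·(short leg) = 2·5.8/√3 = 6.697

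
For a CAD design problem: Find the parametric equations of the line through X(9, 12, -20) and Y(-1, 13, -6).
Direction vector d = Y - X = (-10, 1, 14)
x = 9 - 10t, y = 12 + t, z = -20 + 14t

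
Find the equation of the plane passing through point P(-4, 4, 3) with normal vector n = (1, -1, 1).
d = n·P = (1)(-4) + (-1)(4) + (1)(3) = -5
Plane: x - y + z = -5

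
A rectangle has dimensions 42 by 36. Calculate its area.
Area = length * width
Area = 42 * 36
Area = 1512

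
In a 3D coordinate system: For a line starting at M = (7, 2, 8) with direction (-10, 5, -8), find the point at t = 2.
P(2) = (7 + (-10)(2), 2 + 5(2), 8 + (-8)(2)) = (-13, 12, -8)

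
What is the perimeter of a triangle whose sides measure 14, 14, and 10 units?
Perimeter = sum of all sides
Perimeter = 14 + 14 + 10
Perimeter = 38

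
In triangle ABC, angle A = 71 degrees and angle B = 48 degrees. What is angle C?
Sum of angles in a triangle = 180 degrees
Third angle = 180 - 71 - 48
Third angle = 61 degrees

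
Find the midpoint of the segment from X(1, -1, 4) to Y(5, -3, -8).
Midpoint = ((1+5)/2, (-1-3)/2, (4-8)/2) = (3, -2, -2)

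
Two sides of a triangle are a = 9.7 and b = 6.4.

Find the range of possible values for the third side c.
By the triangle inequality: |a - b| < c < a + b
|9.7 - 6.4| < c < 9.7 + 6.4
3.3 < c < 16.1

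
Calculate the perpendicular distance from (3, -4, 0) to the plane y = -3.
d = |0(3) + 1(-4) + 0(0) - (-3)| / √(0² + 1² + 0²) = 1/√1 = 1.0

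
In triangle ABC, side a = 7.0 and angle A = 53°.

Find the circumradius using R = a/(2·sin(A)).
R = a/(2·sin(A)) = 7.0/(2·sin(53°))
R = 7.0/(2·0.798636) = 7.0/1.597271 = 4.382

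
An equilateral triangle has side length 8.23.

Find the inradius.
For an equilateral triangle, r = s/(2√3) where s is the side.
r = 8.23/(2√3) = 8.23/3.464102 = 2.376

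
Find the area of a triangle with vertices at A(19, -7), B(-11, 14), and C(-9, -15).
Using the coordinate formula: Area = (1/2)|x₁(y₂-y₃) + x₂(y₃-y₁) + x₃(y₁-y₂)|
Area = (1/2)|19(14-(-15)) + (-11)((-15)-(-7)) + (-9)((-7)-14)|
Area = (1/2)|19*29 + (-11)*(-8) + (-9)*(-21)|
Area = (1/2)|551 + 88 + 189|
Area = (1/2)*828 = 414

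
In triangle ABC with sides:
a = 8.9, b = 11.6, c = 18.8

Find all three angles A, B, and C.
By the law of cosines:
cos(A) = (b² + c² - a²)/(2bc) = 0.937248  →  A = 20.41°
cos(B) = (a² + c² - b²)/(2ac) = 0.890778  →  B = 27.03°
cos(C) = (a² + b² - c²)/(2ab) = -0.676434  →  C = 132.6°
Check: A + B + C = 180.0° ✓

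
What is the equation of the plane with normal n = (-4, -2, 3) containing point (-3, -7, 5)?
d = n·P = (-4)(-3) + (-2)(-7) + (3)(5) = 41
Plane: -4x - 2y + 3z = 41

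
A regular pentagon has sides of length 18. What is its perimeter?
Perimeter = number of sides * side length
Perimeter = 5 * 18
Perimeter = 90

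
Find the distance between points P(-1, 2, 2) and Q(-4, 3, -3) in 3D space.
d = √[(-3)² + (1)² + (-5)²] = √35 = 5.916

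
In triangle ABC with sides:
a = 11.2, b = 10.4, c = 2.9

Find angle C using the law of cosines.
cos(C) = (a² + b² - c²)/(2ab)
cos(C) = (11.2² + 10.4² - 2.9²)/(2·11.2·10.4) = 225.19/232.96 = 0.966647
C = arccos(0.966647) = 14.84°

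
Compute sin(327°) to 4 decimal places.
sin(327 degrees) = -0.5446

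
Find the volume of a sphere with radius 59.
Volume = (4/3) * pi * r³
Volume = (4/3) * pi * 59³
Volume = (4/3) * pi * 205379
Volume = 860289.54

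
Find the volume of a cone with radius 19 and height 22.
Volume = (1/3) * pi * r² * h
Volume = (1/3) * pi * 19² * 22
Volume = (1/3) * pi * 361 * 22
Volume = (1/3) * pi * 7942
Volume = 8316.84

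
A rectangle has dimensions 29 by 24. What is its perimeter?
Perimeter = 2 * (length + width)
Perimeter = 2 * (29 + 24)
Perimeter = 2 * 53
Perimeter = 106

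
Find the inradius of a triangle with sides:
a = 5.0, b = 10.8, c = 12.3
s = (a+b+c)/2 = (5.0+10.8+12.3)/2 = 14.05
Area = √(s(s-a)(s-b)(s-c)) = √(14.05·9.05·3.25·1.75) = 26.892
r = Area/s = 26.892/14.05 = 1.914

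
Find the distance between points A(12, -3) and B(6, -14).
Using the distance formula: d = sqrt((x₂-x₁)² + (y₂-y₁)²)
dx = 6 - 12 = -6
dy = (-14) - (-3) = -11
d = sqrt((-6)² + (-11)²) = sqrt(36 + 121) = sqrt(157) = 12.53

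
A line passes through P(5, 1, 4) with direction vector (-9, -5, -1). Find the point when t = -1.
P(-1) = (5 + (-9)(-1), 1 + (-5)(-1), 4 + (-1)(-1)) = (14, 6, 5)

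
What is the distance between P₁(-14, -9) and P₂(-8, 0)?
Using the distance formula: d = sqrt((x₂-x₁)² + (y₂-y₁)²)
dx = (-8) - (-14) = 6
dy = 0 - (-9) = 9
d = sqrt(6² + 9²) = sqrt(36 + 81) = sqrt(117) = 10.82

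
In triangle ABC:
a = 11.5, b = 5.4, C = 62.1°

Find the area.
Using A = ½ab·sin(C):
A = ½·11.5·5.4·sin(62.1°) = ½·62.1·0.883766 = 27.44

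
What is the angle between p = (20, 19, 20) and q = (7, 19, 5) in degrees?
p·q = 601, |p|² = 1161, |q|² = 435
cos θ = 601/√505035 ≈ 0.8457
θ ≈ 32.25°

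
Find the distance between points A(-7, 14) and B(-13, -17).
Using the distance formula: d = sqrt((x₂-x₁)² + (y₂-y₁)²)
dx = (-13) - (-7) = -6
dy = (-17) - 14 = -31
d = sqrt((-6)² + (-31)²) = sqrt(36 + 961) = sqrt(997) = 31.58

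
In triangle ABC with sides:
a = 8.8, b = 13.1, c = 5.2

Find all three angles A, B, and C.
By the law of cosines:
cos(A) = (b² + c² - a²)/(2bc) = 0.889680  →  A = 27.17°
cos(B) = (a² + c² - b²)/(2ac) = -0.733501  →  B = 137.2°
cos(C) = (a² + b² - c²)/(2ab) = 0.962916  →  C = 15.65°
Check: A + B + C = 180.0° ✓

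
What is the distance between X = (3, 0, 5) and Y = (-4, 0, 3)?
d = √[(-7)² + (0)² + (-2)²] = √53 = 7.28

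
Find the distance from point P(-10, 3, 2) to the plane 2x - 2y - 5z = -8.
d = |2(-10) + (-2)(3) + (-5)(2) - (-8)| / √(2² + (-2)² + (-5)²) = 28/√33 = 4.874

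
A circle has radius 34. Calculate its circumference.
Circumference = 2 * pi * r
Circumference = 2 * pi * 34
Circumference = 213.63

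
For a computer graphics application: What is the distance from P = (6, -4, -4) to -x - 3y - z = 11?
d = |(-1)(6) + (-3)(-4) + (-1)(-4) - (11)| / √((-1)² + (-3)² + (-1)²) = 1/√11 = 0.3015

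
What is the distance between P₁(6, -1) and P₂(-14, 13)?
Using the distance formula: d = sqrt((x₂-x₁)² + (y₂-y₁)²)
dx = (-14) - 6 = -20
dy = 13 - (-1) = 14
d = sqrt((-20)² + 14²) = sqrt(400 + 196) = sqrt(596) = 24.41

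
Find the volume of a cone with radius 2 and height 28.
Volume = (1/3) * pi * r² * h
Volume = (1/3) * pi * 2² * 28
Volume = (1/3) * pi * 4 * 28
Volume = (1/3) * pi * 112
Volume = 117.29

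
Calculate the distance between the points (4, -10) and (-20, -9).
Using the distance formula: d = sqrt((x₂-x₁)² + (y₂-y₁)²)
dx = (-20) - 4 = -24
dy = (-9) - (-10) = 1
d = sqrt((-24)² + 1²) = sqrt(576 + 1) = sqrt(577) = 24.02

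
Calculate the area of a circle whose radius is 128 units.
Area = pi * r²
Area = pi * 128²
Area = pi * 16384
Area = 51471.85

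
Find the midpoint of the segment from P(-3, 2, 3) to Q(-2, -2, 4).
Midpoint = ((-3-2)/2, (2-2)/2, (3+4)/2) = (-2.5, 0, 3.5)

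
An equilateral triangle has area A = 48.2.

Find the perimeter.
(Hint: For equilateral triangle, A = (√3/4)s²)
A = (√3/4)s²  →  s² = 4A/√3 = 4·48.2/√3 = 111.313
s = 10.5505
Perimeter = 3s = 31.65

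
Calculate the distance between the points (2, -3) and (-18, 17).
Using the distance formula: d = sqrt((x₂-x₁)² + (y₂-y₁)²)
dx = (-18) - 2 = -20
dy = 17 - (-3) = 20
d = sqrt((-20)² + 20²) = sqrt(400 + 400) = sqrt(800) = 28.28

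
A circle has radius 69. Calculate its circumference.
Circumference = 2 * pi * r
Circumference = 2 * pi * 69
Circumference = 433.54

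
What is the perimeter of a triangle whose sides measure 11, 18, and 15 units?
Perimeter = sum of all sides
Perimeter = 11 + 18 + 15
Perimeter = 44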